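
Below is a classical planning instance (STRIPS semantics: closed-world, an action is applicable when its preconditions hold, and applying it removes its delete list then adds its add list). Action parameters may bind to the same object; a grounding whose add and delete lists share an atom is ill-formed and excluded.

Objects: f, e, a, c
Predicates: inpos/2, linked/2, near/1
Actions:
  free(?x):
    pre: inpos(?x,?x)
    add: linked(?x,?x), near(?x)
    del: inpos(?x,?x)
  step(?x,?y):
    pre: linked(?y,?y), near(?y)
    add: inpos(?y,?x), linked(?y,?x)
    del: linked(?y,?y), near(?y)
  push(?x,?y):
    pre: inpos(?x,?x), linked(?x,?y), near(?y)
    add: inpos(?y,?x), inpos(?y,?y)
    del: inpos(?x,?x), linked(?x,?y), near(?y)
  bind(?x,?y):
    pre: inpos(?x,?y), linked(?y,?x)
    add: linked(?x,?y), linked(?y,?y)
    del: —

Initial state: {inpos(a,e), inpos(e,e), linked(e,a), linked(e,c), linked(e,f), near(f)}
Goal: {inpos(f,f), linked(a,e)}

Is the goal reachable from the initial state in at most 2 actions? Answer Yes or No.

Yes

1. push(e,f)  →  {inpos(a,e), inpos(f,e), inpos(f,f), linked(e,a), linked(e,c)}
2. bind(a,e)  →  {inpos(a,e), inpos(f,e), inpos(f,f), linked(a,e), linked(e,a), linked(e,c), linked(e,e)}
optimal plan length = 2; 2 ≤ 2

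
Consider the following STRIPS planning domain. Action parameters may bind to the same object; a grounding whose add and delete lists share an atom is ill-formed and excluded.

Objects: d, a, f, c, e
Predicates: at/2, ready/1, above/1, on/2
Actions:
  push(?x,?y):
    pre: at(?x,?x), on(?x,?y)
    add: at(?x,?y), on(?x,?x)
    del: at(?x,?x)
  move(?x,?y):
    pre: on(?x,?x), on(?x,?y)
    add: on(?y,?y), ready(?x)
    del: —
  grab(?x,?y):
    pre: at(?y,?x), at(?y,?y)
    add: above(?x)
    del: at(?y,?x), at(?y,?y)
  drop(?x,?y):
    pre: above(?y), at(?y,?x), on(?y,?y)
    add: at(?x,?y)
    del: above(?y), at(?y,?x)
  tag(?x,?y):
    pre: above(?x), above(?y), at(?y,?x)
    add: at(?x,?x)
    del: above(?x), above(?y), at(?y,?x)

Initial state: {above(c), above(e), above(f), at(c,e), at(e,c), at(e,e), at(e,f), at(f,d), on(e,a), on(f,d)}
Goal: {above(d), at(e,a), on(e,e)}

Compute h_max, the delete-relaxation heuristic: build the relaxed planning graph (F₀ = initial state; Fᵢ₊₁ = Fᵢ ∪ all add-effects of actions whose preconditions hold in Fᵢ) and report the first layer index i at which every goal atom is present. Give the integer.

F0 = init (10 atoms)
F1 = F0 ∪ {at(c,c), at(e,a), at(f,f), on(e,e)}  (14 atoms)
F2 = F1 ∪ {above(a), above(d), at(a,e), at(f,e), on(a,a), on(f,f), ready(e)}  (21 atoms)
goal ⊆ F2  ⇒  h_max = 2

2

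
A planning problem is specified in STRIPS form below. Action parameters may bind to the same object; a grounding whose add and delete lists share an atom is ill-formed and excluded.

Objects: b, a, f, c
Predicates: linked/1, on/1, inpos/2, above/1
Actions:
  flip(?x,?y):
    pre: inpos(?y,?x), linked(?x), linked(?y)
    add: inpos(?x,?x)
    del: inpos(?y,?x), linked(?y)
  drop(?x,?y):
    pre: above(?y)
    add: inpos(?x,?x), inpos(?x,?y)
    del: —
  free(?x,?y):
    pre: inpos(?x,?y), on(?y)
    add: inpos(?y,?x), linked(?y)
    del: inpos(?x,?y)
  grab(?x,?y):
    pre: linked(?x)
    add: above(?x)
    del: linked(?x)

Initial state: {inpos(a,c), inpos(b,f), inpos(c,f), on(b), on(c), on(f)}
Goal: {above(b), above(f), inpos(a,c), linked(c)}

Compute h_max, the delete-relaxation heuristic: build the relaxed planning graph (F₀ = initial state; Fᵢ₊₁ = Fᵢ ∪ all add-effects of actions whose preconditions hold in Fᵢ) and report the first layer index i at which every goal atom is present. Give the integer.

F0 = init (6 atoms)
F1 = F0 ∪ {inpos(c,a), inpos(f,b), inpos(f,c), linked(c), linked(f)}  (11 atoms)
F2 = F1 ∪ {above(c), above(f), inpos(c,c), inpos(f,f), linked(b)}  (16 atoms)
F3 = F2 ∪ {above(b), inpos(a,a), inpos(a,f), inpos(b,b), inpos(b,c)}  (21 atoms)
goal ⊆ F3  ⇒  h_max = 3

3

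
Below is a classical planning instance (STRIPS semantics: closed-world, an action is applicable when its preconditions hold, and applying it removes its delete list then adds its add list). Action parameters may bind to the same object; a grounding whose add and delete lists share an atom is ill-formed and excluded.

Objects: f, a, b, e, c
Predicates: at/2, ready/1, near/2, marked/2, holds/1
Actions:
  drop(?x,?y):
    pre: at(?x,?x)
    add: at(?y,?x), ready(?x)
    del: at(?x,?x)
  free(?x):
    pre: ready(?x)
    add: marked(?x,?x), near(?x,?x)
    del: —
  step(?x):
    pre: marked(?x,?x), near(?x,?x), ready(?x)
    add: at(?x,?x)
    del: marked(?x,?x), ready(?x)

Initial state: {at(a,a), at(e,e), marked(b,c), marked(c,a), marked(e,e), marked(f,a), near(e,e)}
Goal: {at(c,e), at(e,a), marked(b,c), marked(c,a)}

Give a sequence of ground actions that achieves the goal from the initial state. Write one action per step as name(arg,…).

drop(a,e); drop(e,c)

1. drop(a,e)  →  {at(e,a), at(e,e), marked(b,c), marked(c,a), marked(e,e), marked(f,a), near(e,e), ready(a)}
2. drop(e,c)  →  {at(c,e), at(e,a), marked(b,c), marked(c,a), marked(e,e), marked(f,a), near(e,e), ready(a), ready(e)}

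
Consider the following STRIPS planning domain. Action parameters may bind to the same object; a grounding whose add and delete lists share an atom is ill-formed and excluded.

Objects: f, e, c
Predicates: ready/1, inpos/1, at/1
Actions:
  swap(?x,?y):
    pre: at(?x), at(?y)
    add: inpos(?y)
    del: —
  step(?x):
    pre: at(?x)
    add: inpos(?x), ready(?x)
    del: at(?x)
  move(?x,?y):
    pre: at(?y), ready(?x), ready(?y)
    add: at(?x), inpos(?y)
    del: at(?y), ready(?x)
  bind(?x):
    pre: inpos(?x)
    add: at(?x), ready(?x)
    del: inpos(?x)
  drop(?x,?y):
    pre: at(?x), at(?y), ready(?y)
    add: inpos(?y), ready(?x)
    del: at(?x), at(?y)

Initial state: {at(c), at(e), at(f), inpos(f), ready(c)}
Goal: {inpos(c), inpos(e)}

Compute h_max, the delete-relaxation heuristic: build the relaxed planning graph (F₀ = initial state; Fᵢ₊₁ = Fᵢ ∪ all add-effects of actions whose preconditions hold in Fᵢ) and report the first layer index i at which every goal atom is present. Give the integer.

F0 = init (5 atoms)
F1 = F0 ∪ {inpos(c), inpos(e), ready(e), ready(f)}  (9 atoms)
goal ⊆ F1  ⇒  h_max = 1

1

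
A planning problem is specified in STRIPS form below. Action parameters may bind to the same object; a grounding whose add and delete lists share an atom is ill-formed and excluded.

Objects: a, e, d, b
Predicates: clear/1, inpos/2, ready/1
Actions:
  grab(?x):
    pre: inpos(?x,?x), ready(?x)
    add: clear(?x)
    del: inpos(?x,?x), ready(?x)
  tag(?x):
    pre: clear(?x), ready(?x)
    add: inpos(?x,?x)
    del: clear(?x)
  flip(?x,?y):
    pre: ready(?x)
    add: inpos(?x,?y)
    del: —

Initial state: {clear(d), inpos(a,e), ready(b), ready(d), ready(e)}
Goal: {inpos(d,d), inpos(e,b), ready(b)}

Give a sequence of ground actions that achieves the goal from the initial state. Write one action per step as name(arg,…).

1. tag(d)  →  {inpos(a,e), inpos(d,d), ready(b), ready(d), ready(e)}
2. flip(e,b)  →  {inpos(a,e), inpos(d,d), inpos(e,b), ready(b), ready(d), ready(e)}

tag(d); flip(e,b)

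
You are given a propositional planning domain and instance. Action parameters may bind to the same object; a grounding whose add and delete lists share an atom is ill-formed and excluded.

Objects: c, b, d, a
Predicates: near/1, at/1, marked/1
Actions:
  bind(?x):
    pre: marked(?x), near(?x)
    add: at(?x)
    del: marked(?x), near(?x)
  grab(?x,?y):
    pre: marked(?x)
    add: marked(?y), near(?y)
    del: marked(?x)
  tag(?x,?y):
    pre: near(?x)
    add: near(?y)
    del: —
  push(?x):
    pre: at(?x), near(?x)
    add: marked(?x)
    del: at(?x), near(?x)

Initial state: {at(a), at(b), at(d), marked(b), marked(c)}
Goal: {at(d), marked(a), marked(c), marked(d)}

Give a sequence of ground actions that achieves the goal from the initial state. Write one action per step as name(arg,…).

1. grab(b,d)  →  {at(a), at(b), at(d), marked(c), marked(d), near(d)}
2. tag(d,a)  →  {at(a), at(b), at(d), marked(c), marked(d), near(a), near(d)}
3. push(a)  →  {at(b), at(d), marked(a), marked(c), marked(d), near(d)}

grab(b,d); tag(d,a); push(a)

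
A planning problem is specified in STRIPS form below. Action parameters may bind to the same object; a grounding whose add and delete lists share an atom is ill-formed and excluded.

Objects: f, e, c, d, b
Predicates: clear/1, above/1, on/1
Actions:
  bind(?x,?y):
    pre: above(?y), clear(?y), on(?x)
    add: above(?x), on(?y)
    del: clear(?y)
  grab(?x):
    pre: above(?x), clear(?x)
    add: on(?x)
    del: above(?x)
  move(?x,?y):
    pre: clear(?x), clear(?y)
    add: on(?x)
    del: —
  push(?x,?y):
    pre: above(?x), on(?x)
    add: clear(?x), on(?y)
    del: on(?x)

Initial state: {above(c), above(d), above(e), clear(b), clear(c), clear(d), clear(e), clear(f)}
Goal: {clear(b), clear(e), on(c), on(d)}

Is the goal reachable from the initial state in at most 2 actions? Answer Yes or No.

1. grab(c)  →  {above(d), above(e), clear(b), clear(c), clear(d), clear(e), clear(f), on(c)}
2. bind(c,d)  →  {above(c), above(d), above(e), clear(b), clear(c), clear(e), clear(f), on(c), on(d)}
optimal plan length = 2; 2 ≤ 2

Yes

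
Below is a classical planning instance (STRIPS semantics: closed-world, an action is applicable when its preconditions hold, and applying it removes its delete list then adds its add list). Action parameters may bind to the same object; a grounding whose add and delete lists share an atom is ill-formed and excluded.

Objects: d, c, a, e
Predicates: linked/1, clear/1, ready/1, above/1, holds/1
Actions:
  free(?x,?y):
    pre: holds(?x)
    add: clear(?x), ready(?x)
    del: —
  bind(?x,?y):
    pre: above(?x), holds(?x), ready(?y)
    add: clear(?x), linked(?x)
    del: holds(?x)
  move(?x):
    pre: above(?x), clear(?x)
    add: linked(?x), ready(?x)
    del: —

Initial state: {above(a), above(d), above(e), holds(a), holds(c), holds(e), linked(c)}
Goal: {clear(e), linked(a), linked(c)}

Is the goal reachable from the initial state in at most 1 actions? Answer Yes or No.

No

1. free(e,d)  →  {above(a), above(d), above(e), clear(e), holds(a), holds(c), holds(e), linked(c), ready(e)}
2. bind(a,e)  →  {above(a), above(d), above(e), clear(a), clear(e), holds(c), holds(e), linked(a), linked(c), ready(e)}
optimal plan length = 2; 2 > 1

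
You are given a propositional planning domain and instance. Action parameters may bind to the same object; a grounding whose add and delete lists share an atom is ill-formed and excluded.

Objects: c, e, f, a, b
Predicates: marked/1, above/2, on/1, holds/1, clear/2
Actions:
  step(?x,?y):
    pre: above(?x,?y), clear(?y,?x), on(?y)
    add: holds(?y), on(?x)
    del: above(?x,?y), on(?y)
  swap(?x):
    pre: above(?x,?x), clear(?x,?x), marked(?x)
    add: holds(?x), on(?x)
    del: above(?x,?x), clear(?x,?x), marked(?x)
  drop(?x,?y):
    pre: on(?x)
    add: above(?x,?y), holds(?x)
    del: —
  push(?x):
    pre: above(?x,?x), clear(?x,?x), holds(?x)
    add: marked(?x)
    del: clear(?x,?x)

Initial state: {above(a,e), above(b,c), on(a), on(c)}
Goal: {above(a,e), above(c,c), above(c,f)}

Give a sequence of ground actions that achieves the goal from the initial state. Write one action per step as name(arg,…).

drop(c,c); drop(c,f)

1. drop(c,c)  →  {above(a,e), above(b,c), above(c,c), holds(c), on(a), on(c)}
2. drop(c,f)  →  {above(a,e), above(b,c), above(c,c), above(c,f), holds(c), on(a), on(c)}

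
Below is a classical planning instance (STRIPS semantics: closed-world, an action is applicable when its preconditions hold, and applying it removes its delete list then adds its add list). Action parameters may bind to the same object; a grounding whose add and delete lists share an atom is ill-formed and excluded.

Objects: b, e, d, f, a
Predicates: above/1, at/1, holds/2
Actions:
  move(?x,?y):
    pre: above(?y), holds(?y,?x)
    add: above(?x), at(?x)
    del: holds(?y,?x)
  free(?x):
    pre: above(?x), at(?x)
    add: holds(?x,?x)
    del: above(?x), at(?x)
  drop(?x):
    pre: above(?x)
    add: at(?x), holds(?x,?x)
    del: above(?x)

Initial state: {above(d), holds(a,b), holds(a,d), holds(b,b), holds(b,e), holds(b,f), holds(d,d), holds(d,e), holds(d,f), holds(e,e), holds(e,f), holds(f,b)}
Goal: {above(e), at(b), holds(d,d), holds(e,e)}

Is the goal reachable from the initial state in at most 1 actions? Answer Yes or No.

1. move(e,d)  →  {above(d), above(e), at(e), holds(a,b), holds(a,d), holds(b,b), holds(b,e), holds(b,f), holds(d,d), holds(d,f), holds(e,e), holds(e,f), holds(f,b)}
2. move(f,e)  →  {above(d), above(e), above(f), at(e), at(f), holds(a,b), holds(a,d), holds(b,b), holds(b,e), holds(b,f), holds(d,d), holds(d,f), holds(e,e), holds(f,b)}
3. move(b,f)  →  {above(b), above(d), above(e), above(f), at(b), at(e), at(f), holds(a,b), holds(a,d), holds(b,b), holds(b,e), holds(b,f), holds(d,d), holds(d,f), holds(e,e)}
optimal plan length = 3; 3 > 1

No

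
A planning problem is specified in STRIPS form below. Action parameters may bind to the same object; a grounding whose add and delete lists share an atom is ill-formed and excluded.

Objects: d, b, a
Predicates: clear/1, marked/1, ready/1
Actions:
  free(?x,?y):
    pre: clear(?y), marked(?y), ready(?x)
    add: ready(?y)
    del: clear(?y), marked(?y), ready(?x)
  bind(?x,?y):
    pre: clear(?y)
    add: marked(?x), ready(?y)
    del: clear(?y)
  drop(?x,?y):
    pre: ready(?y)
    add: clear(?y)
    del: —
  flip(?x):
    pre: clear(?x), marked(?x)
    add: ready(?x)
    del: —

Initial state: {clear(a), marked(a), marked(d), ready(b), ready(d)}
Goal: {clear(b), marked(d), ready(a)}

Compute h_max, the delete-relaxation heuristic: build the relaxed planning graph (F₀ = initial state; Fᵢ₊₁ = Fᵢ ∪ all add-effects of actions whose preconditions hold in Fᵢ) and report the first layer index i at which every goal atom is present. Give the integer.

1

F0 = init (5 atoms)
F1 = F0 ∪ {clear(b), clear(d), marked(b), ready(a)}  (9 atoms)
goal ⊆ F1  ⇒  h_max = 1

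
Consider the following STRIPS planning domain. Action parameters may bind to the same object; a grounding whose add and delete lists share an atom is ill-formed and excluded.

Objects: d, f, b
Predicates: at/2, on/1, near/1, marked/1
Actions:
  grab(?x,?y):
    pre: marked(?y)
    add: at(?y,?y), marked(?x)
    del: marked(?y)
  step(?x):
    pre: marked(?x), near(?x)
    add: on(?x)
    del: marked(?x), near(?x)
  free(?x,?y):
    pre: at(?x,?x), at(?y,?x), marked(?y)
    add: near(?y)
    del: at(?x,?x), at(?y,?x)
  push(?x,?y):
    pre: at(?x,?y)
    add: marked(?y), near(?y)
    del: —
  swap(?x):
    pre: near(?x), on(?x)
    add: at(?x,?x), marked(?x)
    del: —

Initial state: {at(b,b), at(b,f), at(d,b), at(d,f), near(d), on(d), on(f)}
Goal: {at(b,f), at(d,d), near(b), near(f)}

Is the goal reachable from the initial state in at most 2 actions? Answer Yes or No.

1. push(d,f)  →  {at(b,b), at(b,f), at(d,b), at(d,f), marked(f), near(d), near(f), on(d), on(f)}
2. push(d,b)  →  {at(b,b), at(b,f), at(d,b), at(d,f), marked(b), marked(f), near(b), near(d), near(f), on(d), on(f)}
3. swap(d)  →  {at(b,b), at(b,f), at(d,b), at(d,d), at(d,f), marked(b), marked(d), marked(f), near(b), near(d), near(f), on(d), on(f)}
optimal plan length = 3; 3 > 2

No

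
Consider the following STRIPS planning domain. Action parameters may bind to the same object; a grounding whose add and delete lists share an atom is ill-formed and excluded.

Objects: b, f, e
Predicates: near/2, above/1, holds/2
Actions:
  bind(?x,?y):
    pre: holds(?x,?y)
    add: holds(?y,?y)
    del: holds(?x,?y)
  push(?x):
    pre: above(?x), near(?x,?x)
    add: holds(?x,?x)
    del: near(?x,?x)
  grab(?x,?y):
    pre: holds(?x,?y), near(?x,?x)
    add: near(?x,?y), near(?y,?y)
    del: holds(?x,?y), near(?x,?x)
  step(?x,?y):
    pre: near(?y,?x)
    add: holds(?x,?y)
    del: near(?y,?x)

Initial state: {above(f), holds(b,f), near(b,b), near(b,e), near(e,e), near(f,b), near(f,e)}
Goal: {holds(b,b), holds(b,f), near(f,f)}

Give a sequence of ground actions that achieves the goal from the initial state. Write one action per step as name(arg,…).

1. step(b,b)  →  {above(f), holds(b,b), holds(b,f), near(b,e), near(e,e), near(f,b), near(f,e)}
2. step(e,f)  →  {above(f), holds(b,b), holds(b,f), holds(e,f), near(b,e), near(e,e), near(f,b)}
3. grab(e,f)  →  {above(f), holds(b,b), holds(b,f), near(b,e), near(e,f), near(f,b), near(f,f)}

step(b,b); step(e,f); grab(e,f)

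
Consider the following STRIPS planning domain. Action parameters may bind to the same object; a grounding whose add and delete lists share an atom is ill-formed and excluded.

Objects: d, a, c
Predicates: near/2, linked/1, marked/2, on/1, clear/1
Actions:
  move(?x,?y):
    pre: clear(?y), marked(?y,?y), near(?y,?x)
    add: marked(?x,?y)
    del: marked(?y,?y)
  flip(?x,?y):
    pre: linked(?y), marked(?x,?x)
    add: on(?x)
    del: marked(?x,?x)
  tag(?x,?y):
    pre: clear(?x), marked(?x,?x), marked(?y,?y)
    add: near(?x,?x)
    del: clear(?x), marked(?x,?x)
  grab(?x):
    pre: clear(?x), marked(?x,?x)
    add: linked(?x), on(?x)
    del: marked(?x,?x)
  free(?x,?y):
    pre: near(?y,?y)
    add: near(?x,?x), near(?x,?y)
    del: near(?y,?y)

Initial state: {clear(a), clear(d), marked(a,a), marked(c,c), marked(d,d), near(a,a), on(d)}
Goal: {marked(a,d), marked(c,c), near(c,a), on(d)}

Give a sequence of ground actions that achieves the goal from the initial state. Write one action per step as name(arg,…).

1. free(d,a)  →  {clear(a), clear(d), marked(a,a), marked(c,c), marked(d,d), near(d,a), near(d,d), on(d)}
2. move(a,d)  →  {clear(a), clear(d), marked(a,a), marked(a,d), marked(c,c), near(d,a), near(d,d), on(d)}
3. tag(a,a)  →  {clear(d), marked(a,d), marked(c,c), near(a,a), near(d,a), near(d,d), on(d)}
4. free(c,a)  →  {clear(d), marked(a,d), marked(c,c), near(c,a), near(c,c), near(d,a), near(d,d), on(d)}

free(d,a); move(a,d); tag(a,a); free(c,a)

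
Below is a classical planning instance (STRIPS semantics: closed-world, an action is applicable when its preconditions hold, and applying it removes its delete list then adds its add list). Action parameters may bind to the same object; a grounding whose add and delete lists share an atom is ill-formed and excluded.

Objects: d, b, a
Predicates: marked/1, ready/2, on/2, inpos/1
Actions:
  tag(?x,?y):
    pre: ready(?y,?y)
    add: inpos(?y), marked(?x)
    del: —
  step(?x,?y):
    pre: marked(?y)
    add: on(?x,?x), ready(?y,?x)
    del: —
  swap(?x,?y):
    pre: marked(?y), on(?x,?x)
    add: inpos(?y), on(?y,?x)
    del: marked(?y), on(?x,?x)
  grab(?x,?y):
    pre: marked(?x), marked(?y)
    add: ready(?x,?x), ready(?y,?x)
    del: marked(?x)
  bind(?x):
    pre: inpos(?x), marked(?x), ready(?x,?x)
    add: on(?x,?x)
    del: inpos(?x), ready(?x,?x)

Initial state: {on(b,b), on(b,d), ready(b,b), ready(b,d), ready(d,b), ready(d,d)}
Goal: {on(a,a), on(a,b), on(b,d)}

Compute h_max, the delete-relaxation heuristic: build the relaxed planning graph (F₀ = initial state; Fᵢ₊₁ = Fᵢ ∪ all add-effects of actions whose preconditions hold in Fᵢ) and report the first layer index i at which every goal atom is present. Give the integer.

F0 = init (6 atoms)
F1 = F0 ∪ {inpos(b), inpos(d), marked(a), marked(b), marked(d)}  (11 atoms)
F2 = F1 ∪ {inpos(a), on(a,a), on(a,b), on(d,b), on(d,d), ready(a,a), ready(a,b), ready(a,d), ready(b,a), ready(d,a)}  (21 atoms)
goal ⊆ F2  ⇒  h_max = 2

2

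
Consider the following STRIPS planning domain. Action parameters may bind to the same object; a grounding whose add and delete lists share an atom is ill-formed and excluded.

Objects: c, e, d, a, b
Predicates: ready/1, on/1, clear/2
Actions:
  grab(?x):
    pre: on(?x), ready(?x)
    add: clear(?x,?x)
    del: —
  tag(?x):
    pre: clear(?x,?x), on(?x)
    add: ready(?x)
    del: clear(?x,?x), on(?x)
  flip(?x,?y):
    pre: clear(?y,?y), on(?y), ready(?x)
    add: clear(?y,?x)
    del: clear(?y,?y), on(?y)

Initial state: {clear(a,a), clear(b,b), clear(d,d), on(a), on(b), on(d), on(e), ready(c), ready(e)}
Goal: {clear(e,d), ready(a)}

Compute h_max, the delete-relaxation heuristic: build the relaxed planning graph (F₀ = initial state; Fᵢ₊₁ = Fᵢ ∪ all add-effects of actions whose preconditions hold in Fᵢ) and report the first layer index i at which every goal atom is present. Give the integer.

2

F0 = init (9 atoms)
F1 = F0 ∪ {clear(a,c), clear(a,e), clear(b,c), clear(b,e), clear(d,c), clear(d,e), clear(e,e), ready(a), ready(b), ready(d)}  (19 atoms)
F2 = F1 ∪ {clear(a,b), clear(a,d), clear(b,a), clear(b,d), clear(d,a), clear(d,b), clear(e,a), clear(e,b), clear(e,c), clear(e,d)}  (29 atoms)
goal ⊆ F2  ⇒  h_max = 2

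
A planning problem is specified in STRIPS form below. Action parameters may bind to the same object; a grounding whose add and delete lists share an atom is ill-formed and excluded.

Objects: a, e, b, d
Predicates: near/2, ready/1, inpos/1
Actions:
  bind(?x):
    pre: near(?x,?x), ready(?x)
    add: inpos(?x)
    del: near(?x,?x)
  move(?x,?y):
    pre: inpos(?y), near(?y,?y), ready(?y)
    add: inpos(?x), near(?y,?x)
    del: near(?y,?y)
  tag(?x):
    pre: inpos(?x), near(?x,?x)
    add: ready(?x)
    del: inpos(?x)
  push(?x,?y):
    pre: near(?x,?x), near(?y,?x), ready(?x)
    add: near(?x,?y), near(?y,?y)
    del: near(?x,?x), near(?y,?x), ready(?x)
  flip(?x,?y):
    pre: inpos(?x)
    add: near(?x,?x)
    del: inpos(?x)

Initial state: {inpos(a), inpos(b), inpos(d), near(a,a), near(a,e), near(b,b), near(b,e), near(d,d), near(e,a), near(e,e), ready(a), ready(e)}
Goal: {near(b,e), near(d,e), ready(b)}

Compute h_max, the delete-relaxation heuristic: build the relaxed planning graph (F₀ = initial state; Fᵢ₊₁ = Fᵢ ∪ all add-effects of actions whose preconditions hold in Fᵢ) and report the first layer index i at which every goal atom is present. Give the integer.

F0 = init (12 atoms)
F1 = F0 ∪ {inpos(e), near(a,b), near(a,d), near(e,b), ready(b), ready(d)}  (18 atoms)
F2 = F1 ∪ {near(b,a), near(b,d), near(d,a), near(d,b), near(d,e), near(e,d)}  (24 atoms)
goal ⊆ F2  ⇒  h_max = 2

2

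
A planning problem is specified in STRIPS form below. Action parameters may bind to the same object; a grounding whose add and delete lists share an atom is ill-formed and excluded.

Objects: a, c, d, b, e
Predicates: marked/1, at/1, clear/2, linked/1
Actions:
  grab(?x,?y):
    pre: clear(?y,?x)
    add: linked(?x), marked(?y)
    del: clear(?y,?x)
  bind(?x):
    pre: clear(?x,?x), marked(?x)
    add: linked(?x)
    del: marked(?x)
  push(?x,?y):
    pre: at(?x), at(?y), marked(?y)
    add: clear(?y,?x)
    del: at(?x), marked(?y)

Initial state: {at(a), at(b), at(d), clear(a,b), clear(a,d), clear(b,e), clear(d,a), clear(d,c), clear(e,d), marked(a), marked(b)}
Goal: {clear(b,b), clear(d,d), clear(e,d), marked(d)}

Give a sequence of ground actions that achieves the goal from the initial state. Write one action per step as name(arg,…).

1. grab(a,d)  →  {at(a), at(b), at(d), clear(a,b), clear(a,d), clear(b,e), clear(d,c), clear(e,d), linked(a), marked(a), marked(b), marked(d)}
2. push(d,d)  →  {at(a), at(b), clear(a,b), clear(a,d), clear(b,e), clear(d,c), clear(d,d), clear(e,d), linked(a), marked(a), marked(b)}
3. grab(c,d)  →  {at(a), at(b), clear(a,b), clear(a,d), clear(b,e), clear(d,d), clear(e,d), linked(a), linked(c), marked(a), marked(b), marked(d)}
4. push(b,b)  →  {at(a), clear(a,b), clear(a,d), clear(b,b), clear(b,e), clear(d,d), clear(e,d), linked(a), linked(c), marked(a), marked(d)}

grab(a,d); push(d,d); grab(c,d); push(b,b)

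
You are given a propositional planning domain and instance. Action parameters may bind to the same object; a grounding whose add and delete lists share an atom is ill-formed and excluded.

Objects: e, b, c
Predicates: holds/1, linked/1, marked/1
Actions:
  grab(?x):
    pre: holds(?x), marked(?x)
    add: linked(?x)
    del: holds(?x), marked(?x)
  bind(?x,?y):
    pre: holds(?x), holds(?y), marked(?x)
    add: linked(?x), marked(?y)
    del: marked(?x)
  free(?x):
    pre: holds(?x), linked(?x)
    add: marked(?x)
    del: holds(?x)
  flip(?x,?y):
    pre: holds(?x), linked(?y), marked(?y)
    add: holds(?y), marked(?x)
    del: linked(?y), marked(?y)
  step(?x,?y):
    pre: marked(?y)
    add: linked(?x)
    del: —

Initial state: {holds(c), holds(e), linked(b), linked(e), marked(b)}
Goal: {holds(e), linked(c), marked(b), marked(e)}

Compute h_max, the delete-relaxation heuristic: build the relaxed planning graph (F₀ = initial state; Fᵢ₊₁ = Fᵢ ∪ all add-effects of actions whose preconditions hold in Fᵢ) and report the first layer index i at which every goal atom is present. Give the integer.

F0 = init (5 atoms)
F1 = F0 ∪ {holds(b), linked(c), marked(c), marked(e)}  (9 atoms)
goal ⊆ F1  ⇒  h_max = 1

1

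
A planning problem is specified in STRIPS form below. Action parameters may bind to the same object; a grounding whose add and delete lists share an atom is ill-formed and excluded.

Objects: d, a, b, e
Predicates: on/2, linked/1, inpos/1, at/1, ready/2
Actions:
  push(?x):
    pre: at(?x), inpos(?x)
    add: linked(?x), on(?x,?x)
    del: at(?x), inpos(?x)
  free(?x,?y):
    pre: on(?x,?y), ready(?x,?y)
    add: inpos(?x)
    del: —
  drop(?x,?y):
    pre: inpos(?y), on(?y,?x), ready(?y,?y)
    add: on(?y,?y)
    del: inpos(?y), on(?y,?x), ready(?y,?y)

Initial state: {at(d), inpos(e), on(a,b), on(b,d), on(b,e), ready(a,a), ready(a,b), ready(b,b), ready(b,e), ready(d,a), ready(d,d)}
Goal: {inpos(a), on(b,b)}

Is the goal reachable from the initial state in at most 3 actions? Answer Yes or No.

1. free(a,b)  →  {at(d), inpos(a), inpos(e), on(a,b), on(b,d), on(b,e), ready(a,a), ready(a,b), ready(b,b), ready(b,e), ready(d,a), ready(d,d)}
2. free(b,e)  →  {at(d), inpos(a), inpos(b), inpos(e), on(a,b), on(b,d), on(b,e), ready(a,a), ready(a,b), ready(b,b), ready(b,e), ready(d,a), ready(d,d)}
3. drop(d,b)  →  {at(d), inpos(a), inpos(e), on(a,b), on(b,b), on(b,e), ready(a,a), ready(a,b), ready(b,e), ready(d,a), ready(d,d)}
optimal plan length = 3; 3 ≤ 3

Yes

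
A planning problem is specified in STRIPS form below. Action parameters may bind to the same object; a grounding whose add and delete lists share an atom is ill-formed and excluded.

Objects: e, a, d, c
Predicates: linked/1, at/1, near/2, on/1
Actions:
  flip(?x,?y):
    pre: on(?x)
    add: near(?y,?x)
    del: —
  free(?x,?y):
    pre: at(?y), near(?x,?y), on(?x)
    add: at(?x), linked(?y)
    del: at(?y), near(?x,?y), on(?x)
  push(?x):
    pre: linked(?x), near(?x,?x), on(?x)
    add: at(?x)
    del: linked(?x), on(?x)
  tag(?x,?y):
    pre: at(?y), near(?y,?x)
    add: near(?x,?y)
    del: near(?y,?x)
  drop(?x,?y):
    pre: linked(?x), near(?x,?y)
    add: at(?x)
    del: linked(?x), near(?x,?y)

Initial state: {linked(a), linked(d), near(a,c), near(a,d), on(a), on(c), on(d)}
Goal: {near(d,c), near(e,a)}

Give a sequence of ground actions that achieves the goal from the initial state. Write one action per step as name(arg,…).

1. flip(a,e)  →  {linked(a), linked(d), near(a,c), near(a,d), near(e,a), on(a), on(c), on(d)}
2. flip(c,d)  →  {linked(a), linked(d), near(a,c), near(a,d), near(d,c), near(e,a), on(a), on(c), on(d)}

flip(a,e); flip(c,d)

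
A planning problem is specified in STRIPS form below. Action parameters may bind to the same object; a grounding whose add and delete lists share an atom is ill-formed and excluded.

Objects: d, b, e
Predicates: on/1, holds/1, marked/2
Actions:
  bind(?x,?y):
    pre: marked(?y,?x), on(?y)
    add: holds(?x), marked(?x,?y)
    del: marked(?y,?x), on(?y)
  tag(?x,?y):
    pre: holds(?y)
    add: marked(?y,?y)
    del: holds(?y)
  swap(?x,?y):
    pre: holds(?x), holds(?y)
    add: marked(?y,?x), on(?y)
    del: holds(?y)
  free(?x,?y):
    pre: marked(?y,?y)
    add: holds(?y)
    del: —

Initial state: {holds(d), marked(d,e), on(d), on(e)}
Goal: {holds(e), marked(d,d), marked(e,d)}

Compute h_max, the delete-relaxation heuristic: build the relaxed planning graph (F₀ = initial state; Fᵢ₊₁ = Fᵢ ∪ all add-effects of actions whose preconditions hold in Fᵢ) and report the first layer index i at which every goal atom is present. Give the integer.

F0 = init (4 atoms)
F1 = F0 ∪ {holds(e), marked(d,d), marked(e,d)}  (7 atoms)
goal ⊆ F1  ⇒  h_max = 1

1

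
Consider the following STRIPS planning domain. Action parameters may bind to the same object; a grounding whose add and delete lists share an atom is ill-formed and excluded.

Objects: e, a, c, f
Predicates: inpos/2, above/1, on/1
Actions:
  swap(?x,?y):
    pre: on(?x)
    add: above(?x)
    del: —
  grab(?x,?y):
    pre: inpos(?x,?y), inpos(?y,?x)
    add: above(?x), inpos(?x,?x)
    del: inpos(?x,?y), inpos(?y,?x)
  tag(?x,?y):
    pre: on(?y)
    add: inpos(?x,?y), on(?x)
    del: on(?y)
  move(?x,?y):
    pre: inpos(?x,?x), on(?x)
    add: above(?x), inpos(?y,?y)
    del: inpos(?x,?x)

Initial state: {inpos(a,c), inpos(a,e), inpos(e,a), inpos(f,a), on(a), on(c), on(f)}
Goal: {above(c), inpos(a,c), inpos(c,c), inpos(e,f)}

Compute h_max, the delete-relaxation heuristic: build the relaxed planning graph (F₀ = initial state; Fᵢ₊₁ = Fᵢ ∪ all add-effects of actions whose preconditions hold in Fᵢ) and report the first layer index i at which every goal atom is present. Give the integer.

2

F0 = init (7 atoms)
F1 = F0 ∪ {above(a), above(c), above(e), above(f), inpos(a,a), inpos(a,f), inpos(c,a), inpos(c,f), inpos(e,c), inpos(e,e), inpos(e,f), inpos(f,c), on(e)}  (20 atoms)
F2 = F1 ∪ {inpos(c,c), inpos(c,e), inpos(f,e), inpos(f,f)}  (24 atoms)
goal ⊆ F2  ⇒  h_max = 2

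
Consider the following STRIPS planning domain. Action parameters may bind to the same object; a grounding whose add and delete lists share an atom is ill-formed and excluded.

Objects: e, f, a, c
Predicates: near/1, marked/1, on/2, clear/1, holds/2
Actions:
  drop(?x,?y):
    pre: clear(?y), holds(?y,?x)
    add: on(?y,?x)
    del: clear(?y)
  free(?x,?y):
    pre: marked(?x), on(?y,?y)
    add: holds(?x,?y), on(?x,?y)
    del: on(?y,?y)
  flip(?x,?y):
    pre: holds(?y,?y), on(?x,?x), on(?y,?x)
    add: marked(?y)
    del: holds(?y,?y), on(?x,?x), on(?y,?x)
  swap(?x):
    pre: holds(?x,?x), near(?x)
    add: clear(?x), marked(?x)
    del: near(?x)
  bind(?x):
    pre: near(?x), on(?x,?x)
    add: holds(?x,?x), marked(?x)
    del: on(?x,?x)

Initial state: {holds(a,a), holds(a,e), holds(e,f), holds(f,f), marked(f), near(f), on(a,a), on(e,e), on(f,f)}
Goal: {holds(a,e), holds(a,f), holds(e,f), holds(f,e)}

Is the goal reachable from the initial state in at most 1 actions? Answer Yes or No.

No

1. free(f,e)  →  {holds(a,a), holds(a,e), holds(e,f), holds(f,e), holds(f,f), marked(f), near(f), on(a,a), on(f,e), on(f,f)}
2. flip(a,a)  →  {holds(a,e), holds(e,f), holds(f,e), holds(f,f), marked(a), marked(f), near(f), on(f,e), on(f,f)}
3. free(a,f)  →  {holds(a,e), holds(a,f), holds(e,f), holds(f,e), holds(f,f), marked(a), marked(f), near(f), on(a,f), on(f,e)}
optimal plan length = 3; 3 > 1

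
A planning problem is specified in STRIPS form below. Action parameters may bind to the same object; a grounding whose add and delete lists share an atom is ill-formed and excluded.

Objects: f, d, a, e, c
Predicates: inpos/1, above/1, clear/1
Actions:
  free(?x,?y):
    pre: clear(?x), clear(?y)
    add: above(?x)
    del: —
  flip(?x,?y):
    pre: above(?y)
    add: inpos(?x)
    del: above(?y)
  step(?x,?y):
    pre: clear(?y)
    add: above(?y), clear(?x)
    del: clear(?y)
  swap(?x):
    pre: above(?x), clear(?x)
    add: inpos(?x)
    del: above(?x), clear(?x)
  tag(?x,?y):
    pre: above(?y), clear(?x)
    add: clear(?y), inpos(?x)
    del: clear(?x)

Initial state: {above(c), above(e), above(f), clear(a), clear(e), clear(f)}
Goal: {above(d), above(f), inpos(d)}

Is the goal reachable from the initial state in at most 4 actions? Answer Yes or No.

Yes

1. flip(d,f)  →  {above(c), above(e), clear(a), clear(e), clear(f), inpos(d)}
2. step(d,f)  →  {above(c), above(e), above(f), clear(a), clear(d), clear(e), inpos(d)}
3. free(d,d)  →  {above(c), above(d), above(e), above(f), clear(a), clear(d), clear(e), inpos(d)}
optimal plan length = 3; 3 ≤ 4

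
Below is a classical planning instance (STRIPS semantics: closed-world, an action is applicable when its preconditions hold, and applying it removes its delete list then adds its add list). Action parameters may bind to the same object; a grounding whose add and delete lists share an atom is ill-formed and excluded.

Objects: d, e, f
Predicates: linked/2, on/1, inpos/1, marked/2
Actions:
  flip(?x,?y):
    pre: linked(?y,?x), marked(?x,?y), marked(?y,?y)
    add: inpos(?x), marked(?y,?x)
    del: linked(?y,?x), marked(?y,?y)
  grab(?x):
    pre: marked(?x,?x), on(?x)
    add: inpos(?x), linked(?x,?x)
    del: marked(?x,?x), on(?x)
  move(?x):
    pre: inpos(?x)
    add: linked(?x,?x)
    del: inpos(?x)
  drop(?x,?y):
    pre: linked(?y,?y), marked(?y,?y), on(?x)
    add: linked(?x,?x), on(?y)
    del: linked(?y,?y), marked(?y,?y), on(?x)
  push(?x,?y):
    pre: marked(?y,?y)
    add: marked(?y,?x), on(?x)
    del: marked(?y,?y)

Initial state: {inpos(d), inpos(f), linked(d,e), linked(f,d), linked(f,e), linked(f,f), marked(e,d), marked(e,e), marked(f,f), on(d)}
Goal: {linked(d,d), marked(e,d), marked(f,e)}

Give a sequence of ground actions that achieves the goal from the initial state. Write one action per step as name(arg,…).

move(d); push(e,f)

1. move(d)  →  {inpos(f), linked(d,d), linked(d,e), linked(f,d), linked(f,e), linked(f,f), marked(e,d), marked(e,e), marked(f,f), on(d)}
2. push(e,f)  →  {inpos(f), linked(d,d), linked(d,e), linked(f,d), linked(f,e), linked(f,f), marked(e,d), marked(e,e), marked(f,e), on(d), on(e)}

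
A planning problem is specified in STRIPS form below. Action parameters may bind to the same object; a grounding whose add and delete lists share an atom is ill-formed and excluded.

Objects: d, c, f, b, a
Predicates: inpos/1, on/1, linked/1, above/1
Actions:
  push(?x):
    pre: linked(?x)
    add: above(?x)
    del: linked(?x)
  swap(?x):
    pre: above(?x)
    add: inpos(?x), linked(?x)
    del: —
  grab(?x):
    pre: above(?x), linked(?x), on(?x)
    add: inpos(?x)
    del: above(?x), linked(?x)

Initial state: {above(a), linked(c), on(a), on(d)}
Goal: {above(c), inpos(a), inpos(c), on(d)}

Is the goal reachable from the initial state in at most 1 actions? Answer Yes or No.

No

1. push(c)  →  {above(a), above(c), on(a), on(d)}
2. swap(c)  →  {above(a), above(c), inpos(c), linked(c), on(a), on(d)}
3. swap(a)  →  {above(a), above(c), inpos(a), inpos(c), linked(a), linked(c), on(a), on(d)}
optimal plan length = 3; 3 > 1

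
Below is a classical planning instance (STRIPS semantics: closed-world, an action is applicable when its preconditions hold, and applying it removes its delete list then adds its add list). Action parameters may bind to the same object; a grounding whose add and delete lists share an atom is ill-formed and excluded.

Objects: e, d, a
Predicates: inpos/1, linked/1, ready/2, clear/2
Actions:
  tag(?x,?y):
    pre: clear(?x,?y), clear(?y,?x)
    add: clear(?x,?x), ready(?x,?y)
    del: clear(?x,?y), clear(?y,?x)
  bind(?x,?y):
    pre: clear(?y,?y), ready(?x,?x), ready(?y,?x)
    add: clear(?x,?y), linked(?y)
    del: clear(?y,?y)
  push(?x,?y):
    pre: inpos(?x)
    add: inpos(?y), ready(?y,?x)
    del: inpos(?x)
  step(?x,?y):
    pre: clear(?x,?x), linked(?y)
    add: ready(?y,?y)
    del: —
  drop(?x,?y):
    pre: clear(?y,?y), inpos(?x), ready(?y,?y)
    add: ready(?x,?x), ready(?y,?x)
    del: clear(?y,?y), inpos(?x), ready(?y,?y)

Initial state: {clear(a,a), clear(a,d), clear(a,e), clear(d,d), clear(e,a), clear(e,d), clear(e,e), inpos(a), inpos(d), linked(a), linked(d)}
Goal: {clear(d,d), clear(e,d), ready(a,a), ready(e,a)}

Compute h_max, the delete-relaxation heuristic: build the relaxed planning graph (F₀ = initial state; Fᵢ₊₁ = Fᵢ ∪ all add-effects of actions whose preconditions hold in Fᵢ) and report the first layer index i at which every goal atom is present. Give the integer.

1

F0 = init (11 atoms)
F1 = F0 ∪ {inpos(e), ready(a,a), ready(a,d), ready(a,e), ready(d,a), ready(d,d), ready(e,a), ready(e,d)}  (19 atoms)
goal ⊆ F1  ⇒  h_max = 1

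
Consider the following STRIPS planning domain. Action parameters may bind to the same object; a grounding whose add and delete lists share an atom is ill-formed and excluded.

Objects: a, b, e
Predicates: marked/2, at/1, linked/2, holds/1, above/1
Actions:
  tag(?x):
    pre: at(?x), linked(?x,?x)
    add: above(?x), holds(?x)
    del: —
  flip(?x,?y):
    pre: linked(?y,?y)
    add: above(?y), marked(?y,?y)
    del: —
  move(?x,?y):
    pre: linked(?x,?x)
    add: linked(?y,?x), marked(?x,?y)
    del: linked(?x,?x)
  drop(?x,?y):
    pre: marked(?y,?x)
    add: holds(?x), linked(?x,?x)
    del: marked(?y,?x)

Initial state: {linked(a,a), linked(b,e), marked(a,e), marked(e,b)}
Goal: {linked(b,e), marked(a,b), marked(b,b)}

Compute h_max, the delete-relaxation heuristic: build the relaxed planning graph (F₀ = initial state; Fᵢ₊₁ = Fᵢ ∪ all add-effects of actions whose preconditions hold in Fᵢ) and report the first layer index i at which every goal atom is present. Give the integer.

2

F0 = init (4 atoms)
F1 = F0 ∪ {above(a), holds(b), holds(e), linked(b,a), linked(b,b), linked(e,a), linked(e,e), marked(a,a), marked(a,b)}  (13 atoms)
F2 = F1 ∪ {above(b), above(e), holds(a), linked(a,b), linked(a,e), linked(e,b), marked(b,a), marked(b,b), marked(b,e), marked(e,a), marked(e,e)}  (24 atoms)
goal ⊆ F2  ⇒  h_max = 2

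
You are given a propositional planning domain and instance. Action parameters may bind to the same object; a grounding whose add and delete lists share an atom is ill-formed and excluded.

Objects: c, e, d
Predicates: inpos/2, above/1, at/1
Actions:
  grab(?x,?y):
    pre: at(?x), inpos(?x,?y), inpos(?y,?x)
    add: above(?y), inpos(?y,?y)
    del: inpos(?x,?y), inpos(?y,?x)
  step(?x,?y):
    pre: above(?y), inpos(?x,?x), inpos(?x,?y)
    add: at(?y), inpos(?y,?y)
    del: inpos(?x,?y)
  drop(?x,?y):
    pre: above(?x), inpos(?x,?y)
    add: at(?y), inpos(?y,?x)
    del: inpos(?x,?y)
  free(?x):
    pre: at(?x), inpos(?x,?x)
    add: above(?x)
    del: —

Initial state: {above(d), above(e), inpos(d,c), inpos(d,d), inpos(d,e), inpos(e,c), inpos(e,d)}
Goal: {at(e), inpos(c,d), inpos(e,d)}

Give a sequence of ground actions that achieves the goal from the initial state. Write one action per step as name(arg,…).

step(d,e); drop(d,c)

1. step(d,e)  →  {above(d), above(e), at(e), inpos(d,c), inpos(d,d), inpos(e,c), inpos(e,d), inpos(e,e)}
2. drop(d,c)  →  {above(d), above(e), at(c), at(e), inpos(c,d), inpos(d,d), inpos(e,c), inpos(e,d), inpos(e,e)}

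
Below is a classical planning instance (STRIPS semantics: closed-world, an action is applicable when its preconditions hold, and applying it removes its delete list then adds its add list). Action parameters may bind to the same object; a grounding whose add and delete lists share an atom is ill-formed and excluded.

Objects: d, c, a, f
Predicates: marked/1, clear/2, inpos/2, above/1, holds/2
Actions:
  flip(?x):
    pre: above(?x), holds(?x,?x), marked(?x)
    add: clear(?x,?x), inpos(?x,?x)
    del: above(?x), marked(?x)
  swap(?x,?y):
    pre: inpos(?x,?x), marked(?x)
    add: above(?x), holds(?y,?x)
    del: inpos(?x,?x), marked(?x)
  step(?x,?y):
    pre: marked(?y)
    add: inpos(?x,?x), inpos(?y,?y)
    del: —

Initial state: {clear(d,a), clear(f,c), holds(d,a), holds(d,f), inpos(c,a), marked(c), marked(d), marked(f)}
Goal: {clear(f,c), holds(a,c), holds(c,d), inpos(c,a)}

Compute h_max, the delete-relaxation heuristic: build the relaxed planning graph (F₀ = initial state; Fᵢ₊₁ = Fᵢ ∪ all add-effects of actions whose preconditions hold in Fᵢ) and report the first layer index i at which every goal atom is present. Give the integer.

F0 = init (8 atoms)
F1 = F0 ∪ {inpos(a,a), inpos(c,c), inpos(d,d), inpos(f,f)}  (12 atoms)
F2 = F1 ∪ {above(c), above(d), above(f), holds(a,c), holds(a,d), holds(a,f), holds(c,c), holds(c,d), holds(c,f), holds(d,c), holds(d,d), holds(f,c), holds(f,d), holds(f,f)}  (26 atoms)
goal ⊆ F2  ⇒  h_max = 2

2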